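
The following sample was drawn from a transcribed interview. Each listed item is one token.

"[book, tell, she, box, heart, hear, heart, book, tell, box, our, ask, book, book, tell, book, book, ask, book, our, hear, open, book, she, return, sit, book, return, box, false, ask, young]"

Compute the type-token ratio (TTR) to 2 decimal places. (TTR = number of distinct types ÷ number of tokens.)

N = 32 tokens, V = 13 types.
TTR = V / N = 13 / 32 = 0.41

0.41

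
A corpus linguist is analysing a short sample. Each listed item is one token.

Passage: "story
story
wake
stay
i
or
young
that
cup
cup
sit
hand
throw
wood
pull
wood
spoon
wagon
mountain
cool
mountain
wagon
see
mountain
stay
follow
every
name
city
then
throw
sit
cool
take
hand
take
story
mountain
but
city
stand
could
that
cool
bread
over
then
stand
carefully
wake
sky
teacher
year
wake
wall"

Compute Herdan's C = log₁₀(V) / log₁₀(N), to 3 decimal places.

N = 55, V = 34.
log₁₀(V) = 1.531479, log₁₀(N) = 1.740363
C = 1.531479 / 1.740363 = 0.880

0.880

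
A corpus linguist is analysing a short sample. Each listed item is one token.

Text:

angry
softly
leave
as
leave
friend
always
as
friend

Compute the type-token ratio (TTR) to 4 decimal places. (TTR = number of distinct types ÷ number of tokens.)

0.6667

N = 9 tokens, V = 6 types.
TTR = V / N = 6 / 9 = 0.6667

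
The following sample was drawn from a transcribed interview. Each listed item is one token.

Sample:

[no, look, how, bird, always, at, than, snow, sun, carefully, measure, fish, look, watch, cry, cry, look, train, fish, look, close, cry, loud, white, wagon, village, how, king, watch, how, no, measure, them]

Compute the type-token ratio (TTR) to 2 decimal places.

0.67

N = 33 tokens, V = 22 types.
TTR = V / N = 22 / 33 = 0.67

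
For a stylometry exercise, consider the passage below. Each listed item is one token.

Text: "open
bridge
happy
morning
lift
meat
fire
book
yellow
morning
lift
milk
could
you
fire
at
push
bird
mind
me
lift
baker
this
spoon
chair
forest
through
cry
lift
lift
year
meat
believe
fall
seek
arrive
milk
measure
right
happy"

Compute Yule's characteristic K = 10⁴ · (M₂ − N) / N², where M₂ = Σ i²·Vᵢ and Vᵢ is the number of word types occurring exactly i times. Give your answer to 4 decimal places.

Frequencies: lift:5, happy:2, morning:2, meat:2, fire:2, milk:2, open:1, bridge:1, book:1, yellow:1, could:1, you:1, at:1, push:1, bird:1, mind:1, me:1, baker:1, this:1, spoon:1, … (11 more, each freq 1)
N = 40. Frequency spectrum: V_1=25, V_2=5, V_5=1
M₂ = 1²·25 + 2²·5 + 5²·1 = 70
K = 10000 × (70 − 40) / 40² = 187.5000

187.5000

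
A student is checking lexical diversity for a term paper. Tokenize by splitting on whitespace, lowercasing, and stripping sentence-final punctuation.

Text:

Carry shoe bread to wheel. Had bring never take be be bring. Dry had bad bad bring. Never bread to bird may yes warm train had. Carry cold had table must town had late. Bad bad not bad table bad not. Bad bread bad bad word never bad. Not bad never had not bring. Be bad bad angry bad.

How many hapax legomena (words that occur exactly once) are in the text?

Frequencies: bad:14, had:6, bring:4, never:4, not:4, bread:3, be:3, carry:2, to:2, table:2, shoe:1, wheel:1, take:1, dry:1, bird:1, may:1, yes:1, warm:1, train:1, cold:1, … (5 more, each freq 1)
Hapax (freq=1): angry, bird, cold, dry, late, may, must, shoe, take, town, train, warm, wheel, word, yes

15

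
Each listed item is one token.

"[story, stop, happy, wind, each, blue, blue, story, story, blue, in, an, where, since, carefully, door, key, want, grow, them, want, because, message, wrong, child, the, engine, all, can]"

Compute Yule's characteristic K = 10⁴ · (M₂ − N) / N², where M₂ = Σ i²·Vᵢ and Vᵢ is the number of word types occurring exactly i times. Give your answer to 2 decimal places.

Frequencies: story:3, blue:3, want:2, stop:1, happy:1, wind:1, each:1, in:1, an:1, where:1, since:1, carefully:1, door:1, key:1, grow:1, them:1, because:1, message:1, wrong:1, child:1, … (4 more, each freq 1)
N = 29. Frequency spectrum: V_1=21, V_2=1, V_3=2
M₂ = 1²·21 + 2²·1 + 3²·2 = 43
K = 10000 × (43 − 29) / 29² = 166.47

166.47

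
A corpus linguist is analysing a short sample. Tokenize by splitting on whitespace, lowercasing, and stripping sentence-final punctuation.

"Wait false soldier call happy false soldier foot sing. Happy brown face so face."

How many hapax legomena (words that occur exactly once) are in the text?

Frequencies: false:2, soldier:2, happy:2, face:2, wait:1, call:1, foot:1, sing:1, brown:1, so:1
Hapax (freq=1): brown, call, foot, sing, so, wait

6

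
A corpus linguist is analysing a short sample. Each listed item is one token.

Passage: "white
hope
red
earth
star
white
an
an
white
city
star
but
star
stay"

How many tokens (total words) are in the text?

Tokens: white, hope, red, earth, star, white, an, an, white, city, star, but, star, stay
N = 14

14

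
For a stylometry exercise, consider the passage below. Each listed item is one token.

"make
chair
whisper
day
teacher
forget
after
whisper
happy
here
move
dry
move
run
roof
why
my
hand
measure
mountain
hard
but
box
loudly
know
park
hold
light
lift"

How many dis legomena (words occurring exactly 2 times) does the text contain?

Frequencies: whisper:2, move:2, make:1, chair:1, day:1, teacher:1, forget:1, after:1, happy:1, here:1, dry:1, run:1, roof:1, why:1, my:1, hand:1, measure:1, mountain:1, hard:1, but:1, … (7 more, each freq 1)
Words with frequency 2: move, whisper

2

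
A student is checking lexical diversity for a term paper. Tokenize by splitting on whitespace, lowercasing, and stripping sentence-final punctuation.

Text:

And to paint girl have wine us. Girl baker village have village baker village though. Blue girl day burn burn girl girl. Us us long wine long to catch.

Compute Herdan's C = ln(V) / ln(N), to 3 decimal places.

0.804

N = 29, V = 15.
ln(V) = 2.708050, ln(N) = 3.367296
C = 2.708050 / 3.367296 = 0.804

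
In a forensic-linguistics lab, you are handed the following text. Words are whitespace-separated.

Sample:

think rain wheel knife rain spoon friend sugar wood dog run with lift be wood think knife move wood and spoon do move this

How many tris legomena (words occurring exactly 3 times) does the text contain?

Frequencies: wood:3, think:2, rain:2, knife:2, spoon:2, move:2, wheel:1, friend:1, sugar:1, dog:1, run:1, with:1, lift:1, be:1, and:1, do:1, this:1
Words with frequency 3: wood

1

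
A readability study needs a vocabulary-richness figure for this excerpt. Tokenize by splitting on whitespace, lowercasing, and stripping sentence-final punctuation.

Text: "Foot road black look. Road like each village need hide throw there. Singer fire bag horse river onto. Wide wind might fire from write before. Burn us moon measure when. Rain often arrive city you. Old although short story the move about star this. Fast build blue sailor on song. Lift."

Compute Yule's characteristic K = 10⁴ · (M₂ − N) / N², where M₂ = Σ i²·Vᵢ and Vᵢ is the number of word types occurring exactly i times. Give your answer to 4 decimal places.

15.3787

Frequencies: road:2, fire:2, foot:1, black:1, look:1, like:1, each:1, village:1, need:1, hide:1, throw:1, there:1, singer:1, bag:1, horse:1, river:1, onto:1, wide:1, wind:1, might:1, … (29 more, each freq 1)
N = 51. Frequency spectrum: V_1=47, V_2=2
M₂ = 1²·47 + 2²·2 = 55
K = 10000 × (55 − 51) / 51² = 15.3787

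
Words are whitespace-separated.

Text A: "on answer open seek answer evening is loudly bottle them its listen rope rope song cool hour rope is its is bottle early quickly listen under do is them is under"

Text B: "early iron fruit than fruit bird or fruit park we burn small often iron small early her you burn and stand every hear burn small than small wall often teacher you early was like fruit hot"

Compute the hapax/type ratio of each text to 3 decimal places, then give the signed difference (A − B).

A: hapax=11, V=19, ratio=0.579
B: hapax=14, V=22, ratio=0.636
Difference = 0.579 − 0.636 = -0.057

-0.057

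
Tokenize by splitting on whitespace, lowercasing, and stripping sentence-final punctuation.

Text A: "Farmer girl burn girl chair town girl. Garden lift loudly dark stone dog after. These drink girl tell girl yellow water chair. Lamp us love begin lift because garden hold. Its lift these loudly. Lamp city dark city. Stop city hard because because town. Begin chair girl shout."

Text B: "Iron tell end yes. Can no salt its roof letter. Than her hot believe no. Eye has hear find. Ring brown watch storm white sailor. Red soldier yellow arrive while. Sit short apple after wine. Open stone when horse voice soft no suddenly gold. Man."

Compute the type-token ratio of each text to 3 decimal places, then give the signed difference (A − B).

TTR(A) = 28/48 = 0.583
TTR(B) = 43/45 = 0.956
Difference = 0.583 − 0.956 = -0.373

-0.373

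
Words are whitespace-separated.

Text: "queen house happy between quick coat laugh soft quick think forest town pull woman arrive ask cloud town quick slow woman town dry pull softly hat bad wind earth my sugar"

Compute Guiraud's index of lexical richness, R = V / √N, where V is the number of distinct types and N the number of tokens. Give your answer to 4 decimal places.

N = 31, V = 25.
√N = 5.567764
R = 25 / 5.567764 = 4.4901

4.4901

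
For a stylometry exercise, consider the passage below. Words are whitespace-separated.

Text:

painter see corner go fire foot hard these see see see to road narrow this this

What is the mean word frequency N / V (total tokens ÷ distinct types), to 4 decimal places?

1.3333

N = 16 tokens, V = 12 types.
Mean frequency = N / V = 16 / 12 = 1.3333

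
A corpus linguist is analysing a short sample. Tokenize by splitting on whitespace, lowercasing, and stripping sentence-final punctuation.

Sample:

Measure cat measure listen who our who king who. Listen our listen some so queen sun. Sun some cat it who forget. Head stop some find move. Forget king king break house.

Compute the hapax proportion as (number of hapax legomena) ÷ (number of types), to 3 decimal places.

0.500

Frequencies: who:4, listen:3, king:3, some:3, measure:2, cat:2, our:2, sun:2, forget:2, so:1, queen:1, it:1, head:1, stop:1, find:1, move:1, break:1, house:1
Hapax count = 9; type count = 18.
Ratio = 9 / 18 = 0.500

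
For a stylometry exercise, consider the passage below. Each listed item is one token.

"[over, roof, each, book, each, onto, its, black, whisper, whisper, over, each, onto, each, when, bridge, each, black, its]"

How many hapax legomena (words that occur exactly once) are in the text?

4

Frequencies: each:5, over:2, onto:2, its:2, black:2, whisper:2, roof:1, book:1, when:1, bridge:1
Hapax (freq=1): book, bridge, roof, when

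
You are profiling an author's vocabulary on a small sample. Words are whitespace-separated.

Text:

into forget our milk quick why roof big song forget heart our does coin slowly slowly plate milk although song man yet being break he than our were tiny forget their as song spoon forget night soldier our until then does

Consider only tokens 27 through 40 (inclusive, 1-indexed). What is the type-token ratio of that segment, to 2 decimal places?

0.86

Segment tokens 27–40: our, were, tiny, forget, their, as, song, spoon, forget, night, soldier, our, until, then
Segment N = 14, segment V = 12.
TTR = 12 / 14 = 0.86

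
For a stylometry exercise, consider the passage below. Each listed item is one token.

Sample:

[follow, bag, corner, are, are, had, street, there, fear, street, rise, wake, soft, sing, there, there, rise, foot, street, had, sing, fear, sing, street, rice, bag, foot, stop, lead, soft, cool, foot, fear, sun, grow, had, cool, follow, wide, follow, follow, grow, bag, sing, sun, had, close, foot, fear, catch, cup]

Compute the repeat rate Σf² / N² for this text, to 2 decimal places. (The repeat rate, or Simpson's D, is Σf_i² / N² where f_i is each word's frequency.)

0.06

Frequencies: follow:4, had:4, street:4, fear:4, sing:4, foot:4, bag:3, there:3, are:2, rise:2, soft:2, cool:2, sun:2, grow:2, corner:1, wake:1, rice:1, stop:1, lead:1, wide:1, … (3 more, each freq 1)
Σf² = 147; N² = 2601
Repeat rate = 147 / 2601 = 0.06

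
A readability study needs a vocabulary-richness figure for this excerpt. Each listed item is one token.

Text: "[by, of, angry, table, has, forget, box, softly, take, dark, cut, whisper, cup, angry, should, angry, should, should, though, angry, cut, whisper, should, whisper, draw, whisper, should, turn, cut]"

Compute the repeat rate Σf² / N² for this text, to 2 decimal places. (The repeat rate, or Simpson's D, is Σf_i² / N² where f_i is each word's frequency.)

0.09

Frequencies: should:5, angry:4, whisper:4, cut:3, by:1, of:1, table:1, has:1, forget:1, box:1, softly:1, take:1, dark:1, cup:1, though:1, draw:1, turn:1
Σf² = 79; N² = 841
Repeat rate = 79 / 841 = 0.09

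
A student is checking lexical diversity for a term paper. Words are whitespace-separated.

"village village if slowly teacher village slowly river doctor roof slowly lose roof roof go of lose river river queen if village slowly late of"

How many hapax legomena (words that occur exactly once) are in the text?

Frequencies: village:4, slowly:4, river:3, roof:3, if:2, lose:2, of:2, teacher:1, doctor:1, go:1, queen:1, late:1
Hapax (freq=1): doctor, go, late, queen, teacher

5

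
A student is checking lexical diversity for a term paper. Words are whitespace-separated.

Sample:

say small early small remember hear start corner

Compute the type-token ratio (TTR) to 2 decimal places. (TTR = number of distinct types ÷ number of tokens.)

0.88

N = 8 tokens, V = 7 types.
TTR = V / N = 7 / 8 = 0.88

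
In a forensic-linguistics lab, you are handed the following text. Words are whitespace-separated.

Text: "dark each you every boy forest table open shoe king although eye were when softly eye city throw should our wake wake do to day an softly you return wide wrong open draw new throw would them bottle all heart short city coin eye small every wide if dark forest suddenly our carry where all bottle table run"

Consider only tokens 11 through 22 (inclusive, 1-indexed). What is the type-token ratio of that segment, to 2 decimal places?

0.83

Segment tokens 11–22: although, eye, were, when, softly, eye, city, throw, should, our, wake, wake
Segment N = 12, segment V = 10.
TTR = 10 / 12 = 0.83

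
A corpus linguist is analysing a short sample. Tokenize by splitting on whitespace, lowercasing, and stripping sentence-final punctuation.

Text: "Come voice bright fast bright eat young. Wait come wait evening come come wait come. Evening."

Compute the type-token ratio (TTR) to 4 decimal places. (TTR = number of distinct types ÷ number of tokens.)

N = 16 tokens, V = 8 types.
TTR = V / N = 8 / 16 = 0.5000

0.5000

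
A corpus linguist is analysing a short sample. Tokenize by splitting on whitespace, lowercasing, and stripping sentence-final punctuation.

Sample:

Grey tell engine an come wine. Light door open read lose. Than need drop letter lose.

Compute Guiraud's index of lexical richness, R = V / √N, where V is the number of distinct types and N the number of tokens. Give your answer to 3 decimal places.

3.750

N = 16, V = 15.
√N = 4.000000
R = 15 / 4.000000 = 3.750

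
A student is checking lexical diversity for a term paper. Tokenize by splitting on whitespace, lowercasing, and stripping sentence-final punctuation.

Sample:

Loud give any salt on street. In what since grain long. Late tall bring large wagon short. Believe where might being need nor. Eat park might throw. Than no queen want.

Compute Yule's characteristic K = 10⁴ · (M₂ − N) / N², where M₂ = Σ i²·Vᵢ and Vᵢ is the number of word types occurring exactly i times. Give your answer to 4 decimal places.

20.8117

Frequencies: might:2, loud:1, give:1, any:1, salt:1, on:1, street:1, in:1, what:1, since:1, grain:1, long:1, late:1, tall:1, bring:1, large:1, wagon:1, short:1, believe:1, where:1, … (10 more, each freq 1)
N = 31. Frequency spectrum: V_1=29, V_2=1
M₂ = 1²·29 + 2²·1 = 33
K = 10000 × (33 − 31) / 31² = 20.8117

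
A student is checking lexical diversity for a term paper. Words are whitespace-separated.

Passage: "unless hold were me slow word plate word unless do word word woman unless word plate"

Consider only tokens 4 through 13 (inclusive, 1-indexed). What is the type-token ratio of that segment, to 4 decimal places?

0.7000

Segment tokens 4–13: me, slow, word, plate, word, unless, do, word, word, woman
Segment N = 10, segment V = 7.
TTR = 7 / 10 = 0.7000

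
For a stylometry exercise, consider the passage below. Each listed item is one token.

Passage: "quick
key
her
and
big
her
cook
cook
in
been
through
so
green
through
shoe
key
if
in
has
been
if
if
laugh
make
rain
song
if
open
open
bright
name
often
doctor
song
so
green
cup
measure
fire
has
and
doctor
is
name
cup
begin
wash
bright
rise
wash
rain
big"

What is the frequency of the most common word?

4

Frequencies: if:4, key:2, her:2, and:2, big:2, cook:2, in:2, been:2, through:2, so:2, green:2, has:2, rain:2, song:2, open:2, bright:2, name:2, doctor:2, cup:2, wash:2, … (10 more, each freq 1)
Most common: 'if' with frequency 4.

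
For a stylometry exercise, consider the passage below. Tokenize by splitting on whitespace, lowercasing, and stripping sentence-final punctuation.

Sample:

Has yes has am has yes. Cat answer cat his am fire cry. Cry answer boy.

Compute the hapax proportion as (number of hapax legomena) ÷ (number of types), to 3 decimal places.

Frequencies: has:3, yes:2, am:2, cat:2, answer:2, cry:2, his:1, fire:1, boy:1
Hapax count = 3; type count = 9.
Ratio = 3 / 9 = 0.333

0.333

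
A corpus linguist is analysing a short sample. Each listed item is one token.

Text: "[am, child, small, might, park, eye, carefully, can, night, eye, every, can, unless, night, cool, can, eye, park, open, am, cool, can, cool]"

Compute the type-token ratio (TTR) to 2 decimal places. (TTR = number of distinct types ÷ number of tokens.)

N = 23 tokens, V = 13 types.
TTR = V / N = 13 / 23 = 0.57

0.57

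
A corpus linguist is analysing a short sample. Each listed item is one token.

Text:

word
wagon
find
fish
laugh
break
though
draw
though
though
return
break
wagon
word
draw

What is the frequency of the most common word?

3

Frequencies: though:3, word:2, wagon:2, break:2, draw:2, find:1, fish:1, laugh:1, return:1
Most common: 'though' with frequency 3.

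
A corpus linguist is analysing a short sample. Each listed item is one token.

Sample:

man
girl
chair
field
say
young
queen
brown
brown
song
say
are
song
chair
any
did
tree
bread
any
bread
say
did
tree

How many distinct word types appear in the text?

14

Distinct types: {any, are, bread, brown, chair, did, field, girl, man, queen, say, song, tree, young}
V = 14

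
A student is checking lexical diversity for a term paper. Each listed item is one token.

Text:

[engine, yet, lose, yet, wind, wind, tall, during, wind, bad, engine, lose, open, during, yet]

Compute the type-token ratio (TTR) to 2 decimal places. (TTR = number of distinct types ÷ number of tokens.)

N = 15 tokens, V = 8 types.
TTR = V / N = 8 / 15 = 0.53

0.53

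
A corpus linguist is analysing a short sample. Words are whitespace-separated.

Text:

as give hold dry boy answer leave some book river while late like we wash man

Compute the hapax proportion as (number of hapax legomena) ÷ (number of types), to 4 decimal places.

1.0000

Frequencies: as:1, give:1, hold:1, dry:1, boy:1, answer:1, leave:1, some:1, book:1, river:1, while:1, late:1, like:1, we:1, wash:1, man:1
Hapax count = 16; type count = 16.
Ratio = 16 / 16 = 1.0000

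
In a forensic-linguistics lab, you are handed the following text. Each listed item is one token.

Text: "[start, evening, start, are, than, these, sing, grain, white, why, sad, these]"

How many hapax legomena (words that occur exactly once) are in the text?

Frequencies: start:2, these:2, evening:1, are:1, than:1, sing:1, grain:1, white:1, why:1, sad:1
Hapax (freq=1): are, evening, grain, sad, sing, than, white, why

8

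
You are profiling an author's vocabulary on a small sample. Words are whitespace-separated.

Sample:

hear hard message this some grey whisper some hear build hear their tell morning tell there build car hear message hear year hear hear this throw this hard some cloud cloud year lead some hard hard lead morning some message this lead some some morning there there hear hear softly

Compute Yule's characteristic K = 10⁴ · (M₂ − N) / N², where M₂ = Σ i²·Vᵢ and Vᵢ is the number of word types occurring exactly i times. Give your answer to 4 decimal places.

680.0000

Frequencies: hear:9, some:7, hard:4, this:4, message:3, morning:3, there:3, lead:3, build:2, tell:2, year:2, cloud:2, grey:1, whisper:1, their:1, car:1, throw:1, softly:1
N = 50. Frequency spectrum: V_1=6, V_2=4, V_3=4, V_4=2, V_7=1, V_9=1
M₂ = 1²·6 + 2²·4 + 3²·4 + 4²·2 + 7²·1 + 9²·1 = 220
K = 10000 × (220 − 50) / 50² = 680.0000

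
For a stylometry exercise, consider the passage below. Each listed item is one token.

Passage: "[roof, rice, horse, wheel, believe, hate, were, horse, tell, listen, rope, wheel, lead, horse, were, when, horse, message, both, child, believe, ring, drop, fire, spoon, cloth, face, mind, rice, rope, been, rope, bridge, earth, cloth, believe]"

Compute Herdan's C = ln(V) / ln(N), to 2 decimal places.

N = 36, V = 25.
ln(V) = 3.218876, ln(N) = 3.583519
C = 3.218876 / 3.583519 = 0.90

0.90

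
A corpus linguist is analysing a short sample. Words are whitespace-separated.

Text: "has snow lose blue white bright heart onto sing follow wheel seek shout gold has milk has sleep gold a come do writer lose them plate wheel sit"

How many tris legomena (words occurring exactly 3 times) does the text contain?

1

Frequencies: has:3, lose:2, wheel:2, gold:2, snow:1, blue:1, white:1, bright:1, heart:1, onto:1, sing:1, follow:1, seek:1, shout:1, milk:1, sleep:1, a:1, come:1, do:1, writer:1, … (3 more, each freq 1)
Words with frequency 3: has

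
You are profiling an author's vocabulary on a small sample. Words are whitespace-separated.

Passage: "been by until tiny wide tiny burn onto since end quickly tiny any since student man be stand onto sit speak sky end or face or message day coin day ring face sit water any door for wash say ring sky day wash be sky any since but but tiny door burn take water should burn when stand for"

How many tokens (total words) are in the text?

Tokens: been, by, until, tiny, wide, tiny, burn, onto, since, end, quickly, tiny, any, since, student, man, be, stand, onto, sit, speak, sky, end, or, face, or, message, day, coin, day, ring, face, sit, water, any, door, for, wash, say, ring, sky, day, wash, be, sky, any, since, but, but, tiny, door, burn, take, water, should, burn, when, stand, for
N = 59

59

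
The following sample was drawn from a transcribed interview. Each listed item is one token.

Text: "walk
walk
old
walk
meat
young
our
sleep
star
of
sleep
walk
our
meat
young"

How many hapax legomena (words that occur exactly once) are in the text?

3

Frequencies: walk:4, meat:2, young:2, our:2, sleep:2, old:1, star:1, of:1
Hapax (freq=1): of, old, star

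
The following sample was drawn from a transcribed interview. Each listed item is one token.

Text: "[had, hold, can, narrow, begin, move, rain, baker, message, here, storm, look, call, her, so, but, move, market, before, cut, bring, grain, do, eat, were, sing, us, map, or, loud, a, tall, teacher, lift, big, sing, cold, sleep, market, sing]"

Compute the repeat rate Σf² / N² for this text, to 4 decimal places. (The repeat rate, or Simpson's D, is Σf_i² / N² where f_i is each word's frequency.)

0.0313

Frequencies: sing:3, move:2, market:2, had:1, hold:1, can:1, narrow:1, begin:1, rain:1, baker:1, message:1, here:1, storm:1, look:1, call:1, her:1, so:1, but:1, before:1, cut:1, … (16 more, each freq 1)
Σf² = 50; N² = 1600
Repeat rate = 50 / 1600 = 0.0313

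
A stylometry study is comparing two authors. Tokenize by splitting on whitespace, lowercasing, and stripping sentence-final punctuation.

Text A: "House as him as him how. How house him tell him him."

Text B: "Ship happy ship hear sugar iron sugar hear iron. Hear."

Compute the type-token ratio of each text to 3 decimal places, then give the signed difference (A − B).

TTR(A) = 5/12 = 0.417
TTR(B) = 5/10 = 0.500
Difference = 0.417 − 0.500 = -0.083

-0.083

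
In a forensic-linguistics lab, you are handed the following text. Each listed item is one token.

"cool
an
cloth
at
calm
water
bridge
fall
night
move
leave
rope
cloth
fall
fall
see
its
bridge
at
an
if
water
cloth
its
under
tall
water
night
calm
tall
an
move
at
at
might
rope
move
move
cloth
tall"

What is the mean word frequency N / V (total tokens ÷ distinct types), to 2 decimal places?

N = 40 tokens, V = 18 types.
Mean frequency = N / V = 40 / 18 = 2.22

2.22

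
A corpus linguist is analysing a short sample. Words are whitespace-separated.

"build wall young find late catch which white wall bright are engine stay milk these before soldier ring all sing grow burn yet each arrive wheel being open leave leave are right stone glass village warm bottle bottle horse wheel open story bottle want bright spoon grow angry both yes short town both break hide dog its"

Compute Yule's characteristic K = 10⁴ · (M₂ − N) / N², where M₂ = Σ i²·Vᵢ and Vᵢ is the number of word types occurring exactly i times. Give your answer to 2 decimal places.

67.71

Frequencies: bottle:3, wall:2, bright:2, are:2, grow:2, wheel:2, open:2, leave:2, both:2, build:1, young:1, find:1, late:1, catch:1, which:1, white:1, engine:1, stay:1, milk:1, these:1, … (27 more, each freq 1)
N = 57. Frequency spectrum: V_1=38, V_2=8, V_3=1
M₂ = 1²·38 + 2²·8 + 3²·1 = 79
K = 10000 × (79 − 57) / 57² = 67.71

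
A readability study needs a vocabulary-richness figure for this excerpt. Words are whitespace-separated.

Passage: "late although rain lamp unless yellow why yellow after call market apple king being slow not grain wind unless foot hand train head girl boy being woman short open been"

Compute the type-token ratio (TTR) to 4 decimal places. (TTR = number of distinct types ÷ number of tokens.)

0.9000

N = 30 tokens, V = 27 types.
TTR = V / N = 27 / 30 = 0.9000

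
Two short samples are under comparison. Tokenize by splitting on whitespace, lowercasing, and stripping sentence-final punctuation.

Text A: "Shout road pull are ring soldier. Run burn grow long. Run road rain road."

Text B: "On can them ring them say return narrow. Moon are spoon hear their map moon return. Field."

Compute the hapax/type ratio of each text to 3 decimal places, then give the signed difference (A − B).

A: hapax=9, V=11, ratio=0.818
B: hapax=11, V=14, ratio=0.786
Difference = 0.818 − 0.786 = 0.032

0.032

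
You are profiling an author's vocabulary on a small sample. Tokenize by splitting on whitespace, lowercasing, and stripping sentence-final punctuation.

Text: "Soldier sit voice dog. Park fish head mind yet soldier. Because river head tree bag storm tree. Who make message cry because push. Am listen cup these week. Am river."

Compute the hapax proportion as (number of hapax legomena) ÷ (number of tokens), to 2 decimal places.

0.60

Frequencies: soldier:2, head:2, because:2, river:2, tree:2, am:2, sit:1, voice:1, dog:1, park:1, fish:1, mind:1, yet:1, bag:1, storm:1, who:1, make:1, message:1, cry:1, push:1, … (4 more, each freq 1)
Hapax count = 18; token count = 30.
Ratio = 18 / 30 = 0.60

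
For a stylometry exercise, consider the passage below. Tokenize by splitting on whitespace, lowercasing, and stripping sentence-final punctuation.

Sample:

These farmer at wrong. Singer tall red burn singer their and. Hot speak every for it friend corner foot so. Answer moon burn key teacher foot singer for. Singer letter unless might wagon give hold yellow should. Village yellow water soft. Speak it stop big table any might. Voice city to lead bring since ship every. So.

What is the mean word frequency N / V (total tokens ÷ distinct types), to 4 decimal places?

N = 57 tokens, V = 45 types.
Mean frequency = N / V = 57 / 45 = 1.2667

1.2667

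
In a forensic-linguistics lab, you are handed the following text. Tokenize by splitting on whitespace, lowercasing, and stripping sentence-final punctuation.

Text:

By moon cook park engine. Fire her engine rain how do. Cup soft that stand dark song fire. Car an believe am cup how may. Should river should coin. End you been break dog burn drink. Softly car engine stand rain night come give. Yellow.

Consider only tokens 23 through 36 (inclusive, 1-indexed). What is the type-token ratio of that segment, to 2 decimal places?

0.93

Segment tokens 23–36: cup, how, may, should, river, should, coin, end, you, been, break, dog, burn, drink
Segment N = 14, segment V = 13.
TTR = 13 / 14 = 0.93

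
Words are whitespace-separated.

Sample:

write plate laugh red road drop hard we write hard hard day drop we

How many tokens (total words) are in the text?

14

Tokens: write, plate, laugh, red, road, drop, hard, we, write, hard, hard, day, drop, we
N = 14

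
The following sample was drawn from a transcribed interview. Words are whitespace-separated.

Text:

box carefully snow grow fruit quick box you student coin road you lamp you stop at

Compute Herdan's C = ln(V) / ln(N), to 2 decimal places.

0.93

N = 16, V = 13.
ln(V) = 2.564949, ln(N) = 2.772589
C = 2.564949 / 2.772589 = 0.93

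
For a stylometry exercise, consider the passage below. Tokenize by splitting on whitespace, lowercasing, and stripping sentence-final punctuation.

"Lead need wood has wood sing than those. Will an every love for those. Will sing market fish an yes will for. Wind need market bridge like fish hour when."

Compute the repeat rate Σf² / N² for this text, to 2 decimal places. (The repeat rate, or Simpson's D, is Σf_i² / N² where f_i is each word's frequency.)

0.06

Frequencies: will:3, need:2, wood:2, sing:2, those:2, an:2, for:2, market:2, fish:2, lead:1, has:1, than:1, every:1, love:1, yes:1, wind:1, bridge:1, like:1, hour:1, when:1
Σf² = 52; N² = 900
Repeat rate = 52 / 900 = 0.06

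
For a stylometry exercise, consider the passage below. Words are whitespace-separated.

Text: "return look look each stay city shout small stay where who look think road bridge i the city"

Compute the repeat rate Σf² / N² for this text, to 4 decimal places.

0.0864

Frequencies: look:3, stay:2, city:2, return:1, each:1, shout:1, small:1, where:1, who:1, think:1, road:1, bridge:1, i:1, the:1
Σf² = 28; N² = 324
Repeat rate = 28 / 324 = 0.0864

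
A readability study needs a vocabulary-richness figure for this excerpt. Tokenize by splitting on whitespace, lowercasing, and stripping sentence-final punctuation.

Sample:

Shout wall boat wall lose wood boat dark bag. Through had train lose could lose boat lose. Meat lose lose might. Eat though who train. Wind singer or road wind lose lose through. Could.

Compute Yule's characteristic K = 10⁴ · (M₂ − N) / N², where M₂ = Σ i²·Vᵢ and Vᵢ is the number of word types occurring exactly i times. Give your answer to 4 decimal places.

Frequencies: lose:8, boat:3, wall:2, through:2, train:2, could:2, wind:2, shout:1, wood:1, dark:1, bag:1, had:1, meat:1, might:1, eat:1, though:1, who:1, singer:1, or:1, road:1
N = 34. Frequency spectrum: V_1=13, V_2=5, V_3=1, V_8=1
M₂ = 1²·13 + 2²·5 + 3²·1 + 8²·1 = 106
K = 10000 × (106 − 34) / 34² = 622.8374

622.8374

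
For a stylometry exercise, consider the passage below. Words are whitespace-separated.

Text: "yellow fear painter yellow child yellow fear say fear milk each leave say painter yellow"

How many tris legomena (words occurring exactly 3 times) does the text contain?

1

Frequencies: yellow:4, fear:3, painter:2, say:2, child:1, milk:1, each:1, leave:1
Words with frequency 3: fear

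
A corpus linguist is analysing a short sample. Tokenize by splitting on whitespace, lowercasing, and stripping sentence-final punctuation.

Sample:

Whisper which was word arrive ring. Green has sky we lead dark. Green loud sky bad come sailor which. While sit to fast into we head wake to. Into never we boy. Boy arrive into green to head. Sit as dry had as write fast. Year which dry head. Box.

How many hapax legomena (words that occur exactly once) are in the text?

Frequencies: which:3, green:3, we:3, to:3, into:3, head:3, arrive:2, sky:2, sit:2, fast:2, boy:2, as:2, dry:2, whisper:1, was:1, word:1, ring:1, has:1, lead:1, dark:1, … (11 more, each freq 1)
Hapax (freq=1): bad, box, come, dark, had, has, lead, loud, never, ring, sailor, wake, was, while, whisper, word, write, year

18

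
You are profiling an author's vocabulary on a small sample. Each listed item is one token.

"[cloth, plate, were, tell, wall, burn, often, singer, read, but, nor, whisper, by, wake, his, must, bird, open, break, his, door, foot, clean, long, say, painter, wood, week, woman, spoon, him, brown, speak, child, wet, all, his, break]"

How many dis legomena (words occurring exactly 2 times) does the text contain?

Frequencies: his:3, break:2, cloth:1, plate:1, were:1, tell:1, wall:1, burn:1, often:1, singer:1, read:1, but:1, nor:1, whisper:1, by:1, wake:1, must:1, bird:1, open:1, door:1, … (15 more, each freq 1)
Words with frequency 2: break

1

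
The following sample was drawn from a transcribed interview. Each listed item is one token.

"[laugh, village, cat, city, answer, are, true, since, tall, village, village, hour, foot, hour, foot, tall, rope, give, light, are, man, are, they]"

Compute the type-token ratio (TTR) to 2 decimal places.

N = 23 tokens, V = 16 types.
TTR = V / N = 16 / 23 = 0.70

0.70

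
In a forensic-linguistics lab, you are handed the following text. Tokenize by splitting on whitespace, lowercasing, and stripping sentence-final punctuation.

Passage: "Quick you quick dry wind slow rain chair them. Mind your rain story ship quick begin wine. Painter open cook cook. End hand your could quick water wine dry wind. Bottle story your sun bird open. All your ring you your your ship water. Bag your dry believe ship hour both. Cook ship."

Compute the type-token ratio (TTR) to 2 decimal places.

0.57

N = 53 tokens, V = 30 types.
TTR = V / N = 30 / 53 = 0.57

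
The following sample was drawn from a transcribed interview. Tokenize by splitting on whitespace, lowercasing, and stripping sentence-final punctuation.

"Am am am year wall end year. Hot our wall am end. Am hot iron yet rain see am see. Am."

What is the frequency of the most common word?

7

Frequencies: am:7, year:2, wall:2, end:2, hot:2, see:2, our:1, iron:1, yet:1, rain:1
Most common: 'am' with frequency 7.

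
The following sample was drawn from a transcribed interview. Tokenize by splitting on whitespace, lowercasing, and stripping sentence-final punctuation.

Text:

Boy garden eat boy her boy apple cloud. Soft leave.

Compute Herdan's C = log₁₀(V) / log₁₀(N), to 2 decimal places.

N = 10, V = 8.
log₁₀(V) = 0.903090, log₁₀(N) = 1.000000
C = 0.903090 / 1.000000 = 0.90

0.90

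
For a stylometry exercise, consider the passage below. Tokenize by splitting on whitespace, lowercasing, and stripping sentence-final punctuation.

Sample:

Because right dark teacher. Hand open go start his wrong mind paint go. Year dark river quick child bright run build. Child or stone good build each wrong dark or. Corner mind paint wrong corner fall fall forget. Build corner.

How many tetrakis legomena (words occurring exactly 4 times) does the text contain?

Frequencies: dark:3, wrong:3, build:3, corner:3, go:2, mind:2, paint:2, child:2, or:2, fall:2, because:1, right:1, teacher:1, hand:1, open:1, start:1, his:1, year:1, river:1, quick:1, … (6 more, each freq 1)
Words with frequency 4: (none)

0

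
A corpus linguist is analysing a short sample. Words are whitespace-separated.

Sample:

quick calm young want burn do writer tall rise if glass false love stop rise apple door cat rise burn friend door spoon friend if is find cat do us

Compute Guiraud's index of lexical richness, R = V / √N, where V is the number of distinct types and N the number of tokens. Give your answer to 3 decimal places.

4.017

N = 30, V = 22.
√N = 5.477226
R = 22 / 5.477226 = 4.017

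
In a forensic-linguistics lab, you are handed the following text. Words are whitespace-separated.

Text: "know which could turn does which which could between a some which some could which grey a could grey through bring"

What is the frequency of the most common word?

5

Frequencies: which:5, could:4, a:2, some:2, grey:2, know:1, turn:1, does:1, between:1, through:1, bring:1
Most common: 'which' with frequency 5.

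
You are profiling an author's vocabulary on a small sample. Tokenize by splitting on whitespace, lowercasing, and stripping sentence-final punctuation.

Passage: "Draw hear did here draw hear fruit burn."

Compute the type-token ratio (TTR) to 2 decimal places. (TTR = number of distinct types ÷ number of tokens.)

N = 8 tokens, V = 6 types.
TTR = V / N = 6 / 8 = 0.75

0.75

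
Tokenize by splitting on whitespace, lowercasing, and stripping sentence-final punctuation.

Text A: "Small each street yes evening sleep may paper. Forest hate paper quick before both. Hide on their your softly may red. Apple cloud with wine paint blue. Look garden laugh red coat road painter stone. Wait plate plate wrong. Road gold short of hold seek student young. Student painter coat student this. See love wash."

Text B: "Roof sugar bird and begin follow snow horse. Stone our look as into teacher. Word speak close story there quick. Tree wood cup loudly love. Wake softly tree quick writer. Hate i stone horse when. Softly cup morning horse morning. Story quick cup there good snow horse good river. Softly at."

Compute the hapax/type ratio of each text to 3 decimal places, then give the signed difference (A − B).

0.140

A: hapax=38, V=46, ratio=0.826
B: hapax=24, V=35, ratio=0.686
Difference = 0.826 − 0.686 = 0.140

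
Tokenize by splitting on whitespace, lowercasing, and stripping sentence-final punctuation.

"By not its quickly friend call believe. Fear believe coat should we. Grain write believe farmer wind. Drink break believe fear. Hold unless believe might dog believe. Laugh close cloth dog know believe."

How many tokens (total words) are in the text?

Tokens: by, not, its, quickly, friend, call, believe, fear, believe, coat, should, we, grain, write, believe, farmer, wind, drink, break, believe, fear, hold, unless, believe, might, dog, believe, laugh, close, cloth, dog, know, believe
N = 33

33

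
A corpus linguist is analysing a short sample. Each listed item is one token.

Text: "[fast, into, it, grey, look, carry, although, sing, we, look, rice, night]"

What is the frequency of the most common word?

2

Frequencies: look:2, fast:1, into:1, it:1, grey:1, carry:1, although:1, sing:1, we:1, rice:1, night:1
Most common: 'look' with frequency 2.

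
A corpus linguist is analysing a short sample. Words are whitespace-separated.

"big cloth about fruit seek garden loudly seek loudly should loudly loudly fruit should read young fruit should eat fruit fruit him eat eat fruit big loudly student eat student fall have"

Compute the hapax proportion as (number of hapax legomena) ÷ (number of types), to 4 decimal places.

Frequencies: fruit:6, loudly:5, eat:4, should:3, big:2, seek:2, student:2, cloth:1, about:1, garden:1, read:1, young:1, him:1, fall:1, have:1
Hapax count = 8; type count = 15.
Ratio = 8 / 15 = 0.5333

0.5333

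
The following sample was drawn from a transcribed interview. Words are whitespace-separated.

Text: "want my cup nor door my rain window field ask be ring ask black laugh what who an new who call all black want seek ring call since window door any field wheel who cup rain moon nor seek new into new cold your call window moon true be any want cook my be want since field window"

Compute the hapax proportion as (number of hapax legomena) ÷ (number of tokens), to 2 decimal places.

Frequencies: want:4, window:4, my:3, field:3, be:3, who:3, new:3, call:3, cup:2, nor:2, door:2, rain:2, ask:2, ring:2, black:2, seek:2, since:2, any:2, moon:2, laugh:1, … (9 more, each freq 1)
Hapax count = 10; token count = 58.
Ratio = 10 / 58 = 0.17

0.17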